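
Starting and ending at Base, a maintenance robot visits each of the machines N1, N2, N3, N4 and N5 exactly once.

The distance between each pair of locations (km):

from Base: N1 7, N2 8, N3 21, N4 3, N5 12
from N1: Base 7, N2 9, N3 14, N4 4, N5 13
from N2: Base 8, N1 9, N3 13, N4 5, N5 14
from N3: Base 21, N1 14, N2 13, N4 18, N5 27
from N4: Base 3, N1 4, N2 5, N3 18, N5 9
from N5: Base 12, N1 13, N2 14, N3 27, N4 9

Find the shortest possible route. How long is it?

With 5 stops there are 5!/2 = 60 distinct round trips (a route and its reverse cost the same).
Base - N1 - N2 - N3 - N4 - N5 - Base: 7+9+13+18+9+12 = 68
Base - N1 - N2 - N3 - N5 - N4 - Base: 7+9+13+27+9+3 = 68
Base - N1 - N2 - N4 - N3 - N5 - Base: 7+9+5+18+27+12 = 78
Base - N1 - N2 - N4 - N5 - N3 - Base: 7+9+5+9+27+21 = 78
Base - N1 - N2 - N5 - N3 - N4 - Base: 7+9+14+27+18+3 = 78
Base - N1 - N2 - N5 - N4 - N3 - Base: 7+9+14+9+18+21 = 78
Base - N1 - N3 - N2 - N4 - N5 - Base: 7+14+13+5+9+12 = 60
Base - N1 - N3 - N2 - N5 - N4 - Base: 7+14+13+14+9+3 = 60
Base - N1 - N3 - N4 - N2 - N5 - Base: 7+14+18+5+14+12 = 70
Base - N1 - N3 - N4 - N5 - N2 - Base: 7+14+18+9+14+8 = 70
Base - N1 - N3 - N5 - N2 - N4 - Base: 7+14+27+14+5+3 = 70
Base - N1 - N3 - N5 - N4 - N2 - Base: 7+14+27+9+5+8 = 70
Base - N1 - N4 - N2 - N3 - N5 - Base: 7+4+5+13+27+12 = 68
Base - N1 - N4 - N2 - N5 - N3 - Base: 7+4+5+14+27+21 = 78
… (46 more)
The minimum is 60.
One optimal route: Base → N1 → N3 → N2 → N4 → N5 → Base (or its reverse).

Minimum total distance: 60 km.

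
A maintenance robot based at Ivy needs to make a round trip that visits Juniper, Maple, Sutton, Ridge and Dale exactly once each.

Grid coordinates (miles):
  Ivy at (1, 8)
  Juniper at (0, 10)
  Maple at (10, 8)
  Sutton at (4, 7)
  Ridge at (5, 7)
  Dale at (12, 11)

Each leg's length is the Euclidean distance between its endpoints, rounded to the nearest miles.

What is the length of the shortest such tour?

Minimum total distance: 27 miles.

There are 60 distinct closed tours to check (reversals are equivalent).
Ivy-Juniper-Maple-Sutton-Ridge-Dale-Ivy: 2+10+6+1+8+11 = 38
Ivy-Juniper-Maple-Sutton-Dale-Ridge-Ivy: 2+10+6+9+8+4 = 39
Ivy-Juniper-Maple-Ridge-Sutton-Dale-Ivy: 2+10+5+1+9+11 = 38
Ivy-Juniper-Maple-Ridge-Dale-Sutton-Ivy: 2+10+5+8+9+3 = 37
Ivy-Juniper-Maple-Dale-Sutton-Ridge-Ivy: 2+10+4+9+1+4 = 30
Ivy-Juniper-Maple-Dale-Ridge-Sutton-Ivy: 2+10+4+8+1+3 = 28
Ivy-Juniper-Sutton-Maple-Ridge-Dale-Ivy: 2+5+6+5+8+11 = 37
Ivy-Juniper-Sutton-Maple-Dale-Ridge-Ivy: 2+5+6+4+8+4 = 29
Ivy-Juniper-Sutton-Ridge-Maple-Dale-Ivy: 2+5+1+5+4+11 = 28
Ivy-Juniper-Sutton-Ridge-Dale-Maple-Ivy: 2+5+1+8+4+9 = 29
Ivy-Juniper-Sutton-Dale-Maple-Ridge-Ivy: 2+5+9+4+5+4 = 29
Ivy-Juniper-Sutton-Dale-Ridge-Maple-Ivy: 2+5+9+8+5+9 = 38
Ivy-Juniper-Ridge-Maple-Sutton-Dale-Ivy: 2+6+5+6+9+11 = 39
Ivy-Juniper-Ridge-Maple-Dale-Sutton-Ivy: 2+6+5+4+9+3 = 29
… (46 more)
Ivy-Juniper-Dale-Maple-Ridge-Sutton-Ivy: 2+12+4+5+1+3 = 27  ← best
The minimum is 27.
One optimal route: Ivy → Juniper → Dale → Maple → Ridge → Sutton → Ivy (or its reverse).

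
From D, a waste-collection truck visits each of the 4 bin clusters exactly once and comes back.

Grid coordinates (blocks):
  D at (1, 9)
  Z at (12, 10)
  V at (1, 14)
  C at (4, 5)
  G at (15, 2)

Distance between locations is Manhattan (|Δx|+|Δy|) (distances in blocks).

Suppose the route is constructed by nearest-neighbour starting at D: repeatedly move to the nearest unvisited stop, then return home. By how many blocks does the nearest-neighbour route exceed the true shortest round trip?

10 blocks longer than the optimal tour.

From D: V=5, C=7, Z=12, G=21 → choose V (5).
From V: C=12, Z=15, G=26 → choose C (12).
From C: Z=13, G=14 → choose Z (13).
From Z: G=11 → choose G (11).
NN route D → V → C → Z → G → D costs 62.
Optimal: D → V → Z → G → C → D costs 52 (by enumerating all 12 distinct tours).
Excess = 62 − 52 = 10.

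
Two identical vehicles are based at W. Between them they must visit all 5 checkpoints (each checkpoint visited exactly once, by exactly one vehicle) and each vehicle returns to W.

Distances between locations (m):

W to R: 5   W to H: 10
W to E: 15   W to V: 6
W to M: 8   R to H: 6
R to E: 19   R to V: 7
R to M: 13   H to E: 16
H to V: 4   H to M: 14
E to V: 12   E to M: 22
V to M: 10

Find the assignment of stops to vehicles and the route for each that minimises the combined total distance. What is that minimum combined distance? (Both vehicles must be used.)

Minimum combined distance: 58 m.

There are 2^4 − 1 = 15 ways to divide the 5 stops into two non-empty groups. For each, the best each vehicle can do is its own shortest tour through its group:
  {R} + {H, E, V, M}: 10 + 53 = 63
  {H} + {R, E, V, M}: 20 + 54 = 74
  {R, H} + {E, V, M}: 21 + 45 = 66
  {E} + {R, H, V, M}: 30 + 33 = 63
  {R, E} + {H, V, M}: 39 + 32 = 71
  {H, E} + {R, V, M}: 41 + 30 = 71
  … (15 splits in total)
  {R, H, E, V} + {M}: 42 + 16 = 58  ← best
Best: vehicle 1 W → R → H → V → E → W = 42; vehicle 2 W → M → W = 16; combined 58.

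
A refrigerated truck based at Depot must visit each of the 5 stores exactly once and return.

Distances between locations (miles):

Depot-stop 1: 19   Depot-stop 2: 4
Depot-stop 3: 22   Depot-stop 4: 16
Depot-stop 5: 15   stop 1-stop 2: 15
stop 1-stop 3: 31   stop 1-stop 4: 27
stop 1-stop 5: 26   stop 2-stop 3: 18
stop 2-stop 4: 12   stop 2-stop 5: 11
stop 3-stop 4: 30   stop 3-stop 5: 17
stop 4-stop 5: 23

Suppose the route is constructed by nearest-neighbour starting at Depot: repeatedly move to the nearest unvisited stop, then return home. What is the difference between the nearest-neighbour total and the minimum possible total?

Excess over optimum: 2 miles.

From Depot: stop 2=4, stop 5=15, stop 4=16, stop 1=19, stop 3=22 → choose stop 2 (4).
From stop 2: stop 5=11, stop 4=12, stop 1=15, stop 3=18 → choose stop 5 (11).
From stop 5: stop 3=17, stop 4=23, stop 1=26 → choose stop 3 (17).
From stop 3: stop 4=30, stop 1=31 → choose stop 4 (30).
From stop 4: stop 1=27 → choose stop 1 (27).
NN route Depot → stop 2 → stop 5 → stop 3 → stop 4 → stop 1 → Depot costs 108.
Optimal: Depot → stop 1 → stop 3 → stop 5 → stop 2 → stop 4 → Depot costs 106 (by enumerating all 60 distinct tours).
Excess = 108 − 106 = 2.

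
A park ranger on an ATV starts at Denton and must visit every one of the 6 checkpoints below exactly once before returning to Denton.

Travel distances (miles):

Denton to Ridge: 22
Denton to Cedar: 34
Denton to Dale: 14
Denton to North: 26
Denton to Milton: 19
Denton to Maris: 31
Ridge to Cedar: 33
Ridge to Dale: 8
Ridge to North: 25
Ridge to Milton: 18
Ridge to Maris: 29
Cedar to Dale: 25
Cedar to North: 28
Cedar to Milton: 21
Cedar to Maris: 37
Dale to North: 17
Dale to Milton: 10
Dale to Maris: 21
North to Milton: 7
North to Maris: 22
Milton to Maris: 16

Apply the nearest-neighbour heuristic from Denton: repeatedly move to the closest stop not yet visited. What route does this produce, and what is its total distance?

Nearest-neighbour total = 140 miles; route Denton → Dale → Ridge → Milton → North → Maris → Cedar → Denton.

At Denton the remaining stops are Dale 14, Milton 19, Ridge 22, North 26, Maris 31, Cedar 34; go to Dale.
At Dale the remaining stops are Ridge 8, Milton 10, North 17, Maris 21, Cedar 25; go to Ridge.
At Ridge the remaining stops are Milton 18, North 25, Maris 29, Cedar 33; go to Milton.
At Milton the remaining stops are North 7, Maris 16, Cedar 21; go to North.
At North the remaining stops are Maris 22, Cedar 28; go to Maris.
At Maris the remaining stops are Cedar 37; go to Cedar.
Return Cedar→Denton: 34.
Total = 14 + 8 + 18 + 7 + 22 + 37 + 34 = 140.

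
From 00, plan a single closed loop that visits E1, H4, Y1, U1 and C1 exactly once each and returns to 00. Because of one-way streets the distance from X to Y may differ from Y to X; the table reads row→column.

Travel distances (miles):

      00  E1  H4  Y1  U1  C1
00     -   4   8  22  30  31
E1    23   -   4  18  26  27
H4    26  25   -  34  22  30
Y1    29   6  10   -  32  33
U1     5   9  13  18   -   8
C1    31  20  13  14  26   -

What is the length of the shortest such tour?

81 miles — the shortest possible round trip.

00 → E1 → H4 → Y1 → U1 → C1 → 00: 4+4+34+32+8+31 = 113
00 → E1 → H4 → Y1 → C1 → U1 → 00: 4+4+34+33+26+5 = 106
00 → E1 → H4 → U1 → Y1 → C1 → 00: 4+4+22+18+33+31 = 112
00 → E1 → H4 → U1 → C1 → Y1 → 00: 4+4+22+8+14+29 = 81
00 → E1 → H4 → C1 → Y1 → U1 → 00: 4+4+30+14+32+5 = 89
00 → E1 → H4 → C1 → U1 → Y1 → 00: 4+4+30+26+18+29 = 111
00 → E1 → Y1 → H4 → U1 → C1 → 00: 4+18+10+22+8+31 = 93
00 → E1 → Y1 → H4 → C1 → U1 → 00: 4+18+10+30+26+5 = 93
00 → E1 → Y1 → U1 → H4 → C1 → 00: 4+18+32+13+30+31 = 128
00 → E1 → Y1 → U1 → C1 → H4 → 00: 4+18+32+8+13+26 = 101
00 → E1 → Y1 → C1 → H4 → U1 → 00: 4+18+33+13+22+5 = 95
00 → E1 → Y1 → C1 → U1 → H4 → 00: 4+18+33+26+13+26 = 120
00 → E1 → U1 → H4 → Y1 → C1 → 00: 4+26+13+34+33+31 = 141
00 → E1 → U1 → H4 → C1 → Y1 → 00: 4+26+13+30+14+29 = 116
… (106 more)
The minimum is 81.
One optimal route: 00 → E1 → H4 → U1 → C1 → Y1 → 00.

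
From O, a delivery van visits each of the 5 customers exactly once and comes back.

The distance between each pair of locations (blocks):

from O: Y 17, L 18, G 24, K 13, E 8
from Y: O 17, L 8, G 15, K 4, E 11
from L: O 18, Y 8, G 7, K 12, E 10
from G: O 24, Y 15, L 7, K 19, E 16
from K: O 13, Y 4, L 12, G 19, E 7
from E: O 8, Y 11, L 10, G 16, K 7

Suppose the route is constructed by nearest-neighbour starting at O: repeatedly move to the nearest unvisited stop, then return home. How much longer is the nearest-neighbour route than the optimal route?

Excess over optimum: 2 blocks.

From O: E=8, K=13, Y=17, L=18, G=24 → choose E (8).
From E: K=7, L=10, Y=11, G=16 → choose K (7).
From K: Y=4, L=12, G=19 → choose Y (4).
From Y: L=8, G=15 → choose L (8).
From L: G=7 → choose G (7).
NN route O → E → K → Y → L → G → O costs 58.
Optimal: O → K → Y → L → G → E → O costs 56 (by enumerating all 60 distinct tours).
Excess = 58 − 56 = 2.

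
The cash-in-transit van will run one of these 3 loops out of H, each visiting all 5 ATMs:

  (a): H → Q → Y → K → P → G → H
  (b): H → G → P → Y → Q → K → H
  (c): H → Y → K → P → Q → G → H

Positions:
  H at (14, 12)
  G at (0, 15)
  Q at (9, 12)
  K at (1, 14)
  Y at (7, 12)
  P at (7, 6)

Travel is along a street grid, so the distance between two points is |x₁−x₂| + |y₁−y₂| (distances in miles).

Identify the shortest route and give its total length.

(a): 5 + 2 + 8 + 14 + 16 + 17 = 62
(b): 17 + 16 + 6 + 2 + 10 + 15 = 66
(c): 7 + 8 + 14 + 8 + 12 + 17 = 66

Shortest is (a), total 62 miles.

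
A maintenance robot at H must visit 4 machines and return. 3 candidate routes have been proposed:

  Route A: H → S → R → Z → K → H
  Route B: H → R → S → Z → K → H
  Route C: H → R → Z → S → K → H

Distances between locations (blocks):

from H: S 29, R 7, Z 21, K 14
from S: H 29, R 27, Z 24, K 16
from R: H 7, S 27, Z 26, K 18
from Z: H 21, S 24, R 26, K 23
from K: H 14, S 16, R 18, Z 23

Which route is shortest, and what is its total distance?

87 blocks — Route C is the shortest.

Route A: 29 + 27 + 26 + 23 + 14 = 119
Route B: 7 + 27 + 24 + 23 + 14 = 95
Route C: 7 + 26 + 24 + 16 + 14 = 87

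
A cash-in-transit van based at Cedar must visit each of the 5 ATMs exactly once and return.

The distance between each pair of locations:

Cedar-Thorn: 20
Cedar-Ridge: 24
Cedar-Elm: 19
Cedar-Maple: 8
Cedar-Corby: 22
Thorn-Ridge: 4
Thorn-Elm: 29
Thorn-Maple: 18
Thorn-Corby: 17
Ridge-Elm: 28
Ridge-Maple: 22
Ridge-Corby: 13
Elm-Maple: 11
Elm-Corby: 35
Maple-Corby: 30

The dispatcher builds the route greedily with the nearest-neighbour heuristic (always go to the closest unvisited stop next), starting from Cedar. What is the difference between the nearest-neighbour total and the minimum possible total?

From Cedar: Maple=8, Elm=19, Thorn=20, Corby=22, Ridge=24 → choose Maple (8).
From Maple: Elm=11, Thorn=18, Ridge=22, Corby=30 → choose Elm (11).
From Elm: Ridge=28, Thorn=29, Corby=35 → choose Ridge (28).
From Ridge: Thorn=4, Corby=13 → choose Thorn (4).
From Thorn: Corby=17 → choose Corby (17).
NN route Cedar → Maple → Elm → Ridge → Thorn → Corby → Cedar costs 90.
Optimal: Cedar → Elm → Maple → Thorn → Ridge → Corby → Cedar costs 87 (by enumerating all 60 distinct tours).
Excess = 90 − 87 = 3.

3 longer than the optimal tour.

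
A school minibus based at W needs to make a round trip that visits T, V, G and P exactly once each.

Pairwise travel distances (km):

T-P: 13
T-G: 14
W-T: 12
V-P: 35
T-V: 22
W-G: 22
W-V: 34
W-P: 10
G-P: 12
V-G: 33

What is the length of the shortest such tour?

There are 12 distinct closed tours to check (reversals are equivalent).
W→T→V→G→P→W: 12+22+33+12+10 = 89
W→T→V→P→G→W: 12+22+35+12+22 = 103
W→T→G→V→P→W: 12+14+33+35+10 = 104
W→T→G→P→V→W: 12+14+12+35+34 = 107
W→T→P→V→G→W: 12+13+35+33+22 = 115
W→T→P→G→V→W: 12+13+12+33+34 = 104
W→V→T→G→P→W: 34+22+14+12+10 = 92
W→V→T→P→G→W: 34+22+13+12+22 = 103
W→V→G→T→P→W: 34+33+14+13+10 = 104
W→V→P→T→G→W: 34+35+13+14+22 = 118
W→G→T→V→P→W: 22+14+22+35+10 = 103
W→G→V→T→P→W: 22+33+22+13+10 = 100
The minimum is 89.
One optimal route: W → T → V → G → P → W (or its reverse).

Minimum total distance: 89 km.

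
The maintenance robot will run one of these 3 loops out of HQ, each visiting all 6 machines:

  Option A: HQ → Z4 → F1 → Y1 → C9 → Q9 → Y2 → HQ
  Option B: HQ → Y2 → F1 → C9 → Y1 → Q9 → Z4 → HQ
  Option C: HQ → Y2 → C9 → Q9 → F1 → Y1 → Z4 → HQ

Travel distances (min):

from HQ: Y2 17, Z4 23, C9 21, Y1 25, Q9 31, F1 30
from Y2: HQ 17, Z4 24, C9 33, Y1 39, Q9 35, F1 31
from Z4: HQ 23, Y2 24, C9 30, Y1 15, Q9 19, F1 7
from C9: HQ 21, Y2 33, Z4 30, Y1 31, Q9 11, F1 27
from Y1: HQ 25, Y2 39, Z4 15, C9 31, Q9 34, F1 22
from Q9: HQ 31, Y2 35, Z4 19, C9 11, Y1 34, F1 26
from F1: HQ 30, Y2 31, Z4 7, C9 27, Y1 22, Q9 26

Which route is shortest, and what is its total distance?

Shortest is Option A, total 146 min.

Option A: 23 + 7 + 22 + 31 + 11 + 35 + 17 = 146
Option B: 17 + 31 + 27 + 31 + 34 + 19 + 23 = 182
Option C: 17 + 33 + 11 + 26 + 22 + 15 + 23 = 147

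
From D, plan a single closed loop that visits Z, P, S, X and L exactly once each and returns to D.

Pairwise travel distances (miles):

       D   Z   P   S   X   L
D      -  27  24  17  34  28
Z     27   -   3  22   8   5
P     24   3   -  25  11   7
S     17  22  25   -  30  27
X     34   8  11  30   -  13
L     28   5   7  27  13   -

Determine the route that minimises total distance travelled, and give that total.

There are 60 distinct closed tours to check (reversals are equivalent).
D→Z→P→S→X→L→D: 27+3+25+30+13+28 = 126
D→Z→P→S→L→X→D: 27+3+25+27+13+34 = 129
D→Z→P→X→S→L→D: 27+3+11+30+27+28 = 126
D→Z→P→X→L→S→D: 27+3+11+13+27+17 = 98
D→Z→P→L→S→X→D: 27+3+7+27+30+34 = 128
D→Z→P→L→X→S→D: 27+3+7+13+30+17 = 97
D→Z→S→P→X→L→D: 27+22+25+11+13+28 = 126
D→Z→S→P→L→X→D: 27+22+25+7+13+34 = 128
D→Z→S→X→P→L→D: 27+22+30+11+7+28 = 125
D→Z→S→X→L→P→D: 27+22+30+13+7+24 = 123
D→Z→S→L→P→X→D: 27+22+27+7+11+34 = 128
D→Z→S→L→X→P→D: 27+22+27+13+11+24 = 124
D→Z→X→P→S→L→D: 27+8+11+25+27+28 = 126
D→Z→X→P→L→S→D: 27+8+11+7+27+17 = 97
… (46 more)
D→P→L→Z→X→S→D: 24+7+5+8+30+17 = 91  ← best
The minimum is 91.
One optimal route: D → P → L → Z → X → S → D (or its reverse).

Minimum total distance: 91 miles.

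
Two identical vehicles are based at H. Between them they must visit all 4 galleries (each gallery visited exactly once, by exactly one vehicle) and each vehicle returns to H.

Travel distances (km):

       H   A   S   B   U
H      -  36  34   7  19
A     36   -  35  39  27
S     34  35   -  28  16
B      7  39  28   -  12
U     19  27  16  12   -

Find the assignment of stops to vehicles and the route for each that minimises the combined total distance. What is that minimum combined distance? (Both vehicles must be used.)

120 km — the smallest possible combined total.

Check every non-empty split of the stops between the two vehicles; for each half take its own optimal tour:
  {A} + {S, B, U}: 72 + 69 = 141
  {S} + {A, B, U}: 68 + 82 = 150
  {A, S} + {B, U}: 105 + 38 = 143
  {B} + {A, S, U}: 14 + 106 = 120
  {A, B} + {S, U}: 82 + 69 = 151
  {S, B} + {A, U}: 69 + 82 = 151
  … (7 splits in total)
Best: vehicle 1 H → B → H = 14; vehicle 2 H → A → S → U → H = 106; combined 120.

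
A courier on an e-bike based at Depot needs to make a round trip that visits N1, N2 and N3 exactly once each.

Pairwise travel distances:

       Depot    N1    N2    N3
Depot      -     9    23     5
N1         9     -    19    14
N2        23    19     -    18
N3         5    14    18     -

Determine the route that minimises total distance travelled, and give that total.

Shortest round trip = 51.

With 3 stops there are 3!/2 = 3 distinct round trips (a route and its reverse cost the same).
Depot - N1 - N2 - N3 - Depot: 9+19+18+5 = 51
Depot - N1 - N3 - N2 - Depot: 9+14+18+23 = 64
Depot - N2 - N1 - N3 - Depot: 23+19+14+5 = 61
The minimum is 51.
One optimal route: Depot → N1 → N2 → N3 → Depot (or its reverse).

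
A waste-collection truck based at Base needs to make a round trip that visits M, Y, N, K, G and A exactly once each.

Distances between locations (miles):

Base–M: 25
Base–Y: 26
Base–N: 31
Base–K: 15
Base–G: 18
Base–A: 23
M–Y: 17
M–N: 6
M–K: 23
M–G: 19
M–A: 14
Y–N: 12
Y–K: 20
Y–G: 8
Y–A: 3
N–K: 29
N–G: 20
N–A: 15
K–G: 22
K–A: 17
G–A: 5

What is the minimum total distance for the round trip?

There are 360 distinct closed tours to check (reversals are equivalent).
Base - M - Y - N - K - G - A - Base: 25+17+12+29+22+5+23 = 133
Base - M - Y - N - K - A - G - Base: 25+17+12+29+17+5+18 = 123
Base - M - Y - N - G - K - A - Base: 25+17+12+20+22+17+23 = 136
Base - M - Y - N - G - A - K - Base: 25+17+12+20+5+17+15 = 111
Base - M - Y - N - A - K - G - Base: 25+17+12+15+17+22+18 = 126
Base - M - Y - N - A - G - K - Base: 25+17+12+15+5+22+15 = 111
Base - M - Y - K - N - G - A - Base: 25+17+20+29+20+5+23 = 139
Base - M - Y - K - N - A - G - Base: 25+17+20+29+15+5+18 = 129
… (352 more)
Base - K - M - N - Y - A - G - Base: 15+23+6+12+3+5+18 = 82  ← best
The minimum is 82.
One optimal route: Base → K → M → N → Y → A → G → Base (or its reverse).

Minimum total distance: 82 miles.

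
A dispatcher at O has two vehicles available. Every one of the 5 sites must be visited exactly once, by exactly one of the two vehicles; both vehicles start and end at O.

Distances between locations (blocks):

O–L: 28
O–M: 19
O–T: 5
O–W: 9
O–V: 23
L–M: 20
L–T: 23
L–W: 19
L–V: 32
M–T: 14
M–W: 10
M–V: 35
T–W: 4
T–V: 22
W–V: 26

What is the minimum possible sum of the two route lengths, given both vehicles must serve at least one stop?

There are 2^4 − 1 = 15 ways to divide the 5 stops into two non-empty groups. For each, the best each vehicle can do is its own shortest tour through its group:
  {L} + {M, T, W, V}: 56 + 77 = 133
  {M} + {L, T, W, V}: 38 + 83 = 121
  {L, M} + {T, W, V}: 67 + 58 = 125
  {T} + {L, M, W, V}: 10 + 94 = 104
  {L, T} + {M, W, V}: 56 + 77 = 133
  {M, T} + {L, W, V}: 38 + 83 = 121
  … (15 splits in total)
Best: vehicle 1 O → T → O = 10; vehicle 2 O → W → M → L → V → O = 94; combined 104.

Minimum combined distance: 104 blocks.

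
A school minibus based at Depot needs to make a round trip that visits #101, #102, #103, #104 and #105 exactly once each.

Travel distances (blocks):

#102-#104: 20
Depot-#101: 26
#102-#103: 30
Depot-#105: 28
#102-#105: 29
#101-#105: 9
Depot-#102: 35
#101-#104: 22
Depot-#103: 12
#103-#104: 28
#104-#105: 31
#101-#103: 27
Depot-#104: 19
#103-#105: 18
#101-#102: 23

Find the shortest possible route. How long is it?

101 blocks — the shortest possible round trip.

Depot-#101-#102-#103-#104-#105-Depot: 26+23+30+28+31+28 = 166
Depot-#101-#102-#103-#105-#104-Depot: 26+23+30+18+31+19 = 147
Depot-#101-#102-#104-#103-#105-Depot: 26+23+20+28+18+28 = 143
Depot-#101-#102-#104-#105-#103-Depot: 26+23+20+31+18+12 = 130
Depot-#101-#102-#105-#103-#104-Depot: 26+23+29+18+28+19 = 143
Depot-#101-#102-#105-#104-#103-Depot: 26+23+29+31+28+12 = 149
Depot-#101-#103-#102-#104-#105-Depot: 26+27+30+20+31+28 = 162
Depot-#101-#103-#102-#105-#104-Depot: 26+27+30+29+31+19 = 162
Depot-#101-#103-#104-#102-#105-Depot: 26+27+28+20+29+28 = 158
Depot-#101-#103-#104-#105-#102-Depot: 26+27+28+31+29+35 = 176
Depot-#101-#103-#105-#102-#104-Depot: 26+27+18+29+20+19 = 139
Depot-#101-#103-#105-#104-#102-Depot: 26+27+18+31+20+35 = 157
Depot-#101-#104-#102-#103-#105-Depot: 26+22+20+30+18+28 = 144
Depot-#101-#104-#102-#105-#103-Depot: 26+22+20+29+18+12 = 127
… (46 more)
Depot-#103-#105-#101-#102-#104-Depot: 12+18+9+23+20+19 = 101  ← best
The minimum is 101.
One optimal route: Depot → #103 → #105 → #101 → #102 → #104 → Depot (or its reverse).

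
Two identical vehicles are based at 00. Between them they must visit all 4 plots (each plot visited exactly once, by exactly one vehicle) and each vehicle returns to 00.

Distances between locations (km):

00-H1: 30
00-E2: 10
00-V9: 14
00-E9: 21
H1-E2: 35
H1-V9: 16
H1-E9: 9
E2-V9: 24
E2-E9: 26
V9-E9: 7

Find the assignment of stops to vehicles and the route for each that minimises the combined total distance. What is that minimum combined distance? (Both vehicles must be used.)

80 km — the smallest possible combined total.

Try each way of splitting the stops between the two vehicles (each non-empty) and, for each split, find the best tour for each vehicle:
  {H1} + {E2, V9, E9}: 60 + 57 = 117
  {E2} + {H1, V9, E9}: 20 + 60 = 80
  {H1, E2} + {V9, E9}: 75 + 42 = 117
  {V9} + {H1, E2, E9}: 28 + 75 = 103
  {H1, V9} + {E2, E9}: 60 + 57 = 117
  {E2, V9} + {H1, E9}: 48 + 60 = 108
  … (7 splits in total)
Best: vehicle 1 00 → E2 → 00 = 20; vehicle 2 00 → H1 → E9 → V9 → 00 = 60; combined 80.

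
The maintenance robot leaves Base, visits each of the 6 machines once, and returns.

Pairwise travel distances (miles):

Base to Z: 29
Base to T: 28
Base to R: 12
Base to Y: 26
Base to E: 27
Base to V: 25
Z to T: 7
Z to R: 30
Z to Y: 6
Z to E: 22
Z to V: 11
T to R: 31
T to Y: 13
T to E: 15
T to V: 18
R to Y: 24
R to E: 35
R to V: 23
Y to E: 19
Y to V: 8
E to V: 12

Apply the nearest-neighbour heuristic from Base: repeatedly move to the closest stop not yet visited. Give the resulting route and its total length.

From Base: distances to unvisited — R=12, V=25, Y=26, E=27, T=28, Z=29. Nearest is R (12).
From R: distances to unvisited — V=23, Y=24, Z=30, T=31, E=35. Nearest is V (23).
From V: distances to unvisited — Y=8, Z=11, E=12, T=18. Nearest is Y (8).
From Y: distances to unvisited — Z=6, T=13, E=19. Nearest is Z (6).
From Z: distances to unvisited — T=7, E=22. Nearest is T (7).
From T: distances to unvisited — E=15. Nearest is E (15).
Return E→Base: 27.
Total = 12 + 23 + 8 + 6 + 7 + 15 + 27 = 98.

98 miles along Base → R → V → Y → Z → T → E → Base.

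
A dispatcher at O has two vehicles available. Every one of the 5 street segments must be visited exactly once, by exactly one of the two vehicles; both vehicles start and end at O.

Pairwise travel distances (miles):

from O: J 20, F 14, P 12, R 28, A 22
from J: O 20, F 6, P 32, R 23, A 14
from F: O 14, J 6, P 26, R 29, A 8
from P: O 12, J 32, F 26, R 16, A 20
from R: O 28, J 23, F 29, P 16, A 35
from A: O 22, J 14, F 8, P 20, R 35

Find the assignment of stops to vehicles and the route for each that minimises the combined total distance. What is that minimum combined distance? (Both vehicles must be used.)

There are 2^4 − 1 = 15 ways to divide the 5 stops into two non-empty groups. For each, the best each vehicle can do is its own shortest tour through its group:
  {J} + {F, P, R, A}: 40 + 85 = 125
  {F} + {J, P, R, A}: 28 + 87 = 115
  {J, F} + {P, R, A}: 40 + 85 = 125
  {P} + {J, F, R, A}: 24 + 87 = 111
  {J, P} + {F, R, A}: 64 + 85 = 149
  {F, P} + {J, R, A}: 52 + 87 = 139
  … (15 splits in total)
Best: vehicle 1 O → P → O = 24; vehicle 2 O → F → A → J → R → O = 87; combined 111.

111 miles — the smallest possible combined total.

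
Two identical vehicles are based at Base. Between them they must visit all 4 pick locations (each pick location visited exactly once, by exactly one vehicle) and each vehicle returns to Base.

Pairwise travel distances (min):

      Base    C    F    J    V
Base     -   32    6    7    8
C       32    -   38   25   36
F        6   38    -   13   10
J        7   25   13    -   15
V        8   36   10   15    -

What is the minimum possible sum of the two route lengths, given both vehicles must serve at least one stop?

Check every non-empty split of the stops between the two vehicles; for each half take its own optimal tour:
  {C} + {F, J, V}: 64 + 38 = 102
  {F} + {C, J, V}: 12 + 76 = 88
  {C, F} + {J, V}: 76 + 30 = 106
  {J} + {C, F, V}: 14 + 84 = 98
  {C, J} + {F, V}: 64 + 24 = 88
  {F, J} + {C, V}: 26 + 76 = 102
  … (7 splits in total)
Best: vehicle 1 Base → F → Base = 12; vehicle 2 Base → J → C → V → Base = 76; combined 88.

88 min — the smallest possible combined total.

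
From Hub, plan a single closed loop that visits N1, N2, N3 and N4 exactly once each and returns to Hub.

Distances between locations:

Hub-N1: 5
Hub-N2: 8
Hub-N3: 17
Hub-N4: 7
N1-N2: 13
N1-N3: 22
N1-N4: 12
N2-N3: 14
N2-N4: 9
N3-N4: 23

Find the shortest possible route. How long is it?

Minimum total distance: 57.

Hub→N1→N2→N3→N4→Hub: 5+13+14+23+7 = 62
Hub→N1→N2→N4→N3→Hub: 5+13+9+23+17 = 67
Hub→N1→N3→N2→N4→Hub: 5+22+14+9+7 = 57
Hub→N1→N3→N4→N2→Hub: 5+22+23+9+8 = 67
Hub→N1→N4→N2→N3→Hub: 5+12+9+14+17 = 57
Hub→N1→N4→N3→N2→Hub: 5+12+23+14+8 = 62
Hub→N2→N1→N3→N4→Hub: 8+13+22+23+7 = 73
Hub→N2→N1→N4→N3→Hub: 8+13+12+23+17 = 73
Hub→N2→N3→N1→N4→Hub: 8+14+22+12+7 = 63
Hub→N2→N4→N1→N3→Hub: 8+9+12+22+17 = 68
Hub→N3→N1→N2→N4→Hub: 17+22+13+9+7 = 68
Hub→N3→N2→N1→N4→Hub: 17+14+13+12+7 = 63
The minimum is 57.
One optimal route: Hub → N1 → N3 → N2 → N4 → Hub (or its reverse).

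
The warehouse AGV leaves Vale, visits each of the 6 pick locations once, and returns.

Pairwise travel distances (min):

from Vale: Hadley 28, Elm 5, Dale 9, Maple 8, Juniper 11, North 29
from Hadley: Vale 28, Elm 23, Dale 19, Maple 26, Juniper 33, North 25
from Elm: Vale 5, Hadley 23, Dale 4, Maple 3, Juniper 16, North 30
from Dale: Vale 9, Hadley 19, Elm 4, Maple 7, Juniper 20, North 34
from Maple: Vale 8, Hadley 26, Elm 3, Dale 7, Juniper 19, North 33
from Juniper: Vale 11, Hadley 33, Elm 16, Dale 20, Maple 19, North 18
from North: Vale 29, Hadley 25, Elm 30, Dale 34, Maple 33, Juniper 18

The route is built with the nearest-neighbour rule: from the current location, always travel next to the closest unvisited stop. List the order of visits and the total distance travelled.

Nearest-neighbour total = 88 min; route Vale → Elm → Maple → Dale → Hadley → North → Juniper → Vale.

From Vale: distances to unvisited — Elm=5, Maple=8, Dale=9, Juniper=11, Hadley=28, North=29. Nearest is Elm (5).
From Elm: distances to unvisited — Maple=3, Dale=4, Juniper=16, Hadley=23, North=30. Nearest is Maple (3).
From Maple: distances to unvisited — Dale=7, Juniper=19, Hadley=26, North=33. Nearest is Dale (7).
From Dale: distances to unvisited — Hadley=19, Juniper=20, North=34. Nearest is Hadley (19).
From Hadley: distances to unvisited — North=25, Juniper=33. Nearest is North (25).
From North: distances to unvisited — Juniper=18. Nearest is Juniper (18).
Return Juniper→Vale: 11.
Total = 5 + 3 + 7 + 19 + 25 + 18 + 11 = 88.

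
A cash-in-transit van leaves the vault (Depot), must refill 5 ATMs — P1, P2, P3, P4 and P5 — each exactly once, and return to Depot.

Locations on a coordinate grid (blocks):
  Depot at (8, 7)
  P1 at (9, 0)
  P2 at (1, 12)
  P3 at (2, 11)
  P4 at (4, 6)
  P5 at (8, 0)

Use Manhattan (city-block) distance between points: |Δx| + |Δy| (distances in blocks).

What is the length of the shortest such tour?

40 blocks — the shortest possible round trip.

Depot-P1-P2-P3-P4-P5-Depot: 8+20+2+7+10+7 = 54
Depot-P1-P2-P3-P5-P4-Depot: 8+20+2+17+10+5 = 62
Depot-P1-P2-P4-P3-P5-Depot: 8+20+9+7+17+7 = 68
Depot-P1-P2-P4-P5-P3-Depot: 8+20+9+10+17+10 = 74
Depot-P1-P2-P5-P3-P4-Depot: 8+20+19+17+7+5 = 76
Depot-P1-P2-P5-P4-P3-Depot: 8+20+19+10+7+10 = 74
Depot-P1-P3-P2-P4-P5-Depot: 8+18+2+9+10+7 = 54
Depot-P1-P3-P2-P5-P4-Depot: 8+18+2+19+10+5 = 62
Depot-P1-P3-P4-P2-P5-Depot: 8+18+7+9+19+7 = 68
Depot-P1-P3-P4-P5-P2-Depot: 8+18+7+10+19+12 = 74
Depot-P1-P3-P5-P2-P4-Depot: 8+18+17+19+9+5 = 76
Depot-P1-P3-P5-P4-P2-Depot: 8+18+17+10+9+12 = 74
Depot-P1-P4-P2-P3-P5-Depot: 8+11+9+2+17+7 = 54
Depot-P1-P4-P2-P5-P3-Depot: 8+11+9+19+17+10 = 74
… (46 more)
Depot-P1-P5-P4-P2-P3-Depot: 8+1+10+9+2+10 = 40  ← best
The minimum is 40.
One optimal route: Depot → P1 → P5 → P4 → P2 → P3 → Depot (or its reverse).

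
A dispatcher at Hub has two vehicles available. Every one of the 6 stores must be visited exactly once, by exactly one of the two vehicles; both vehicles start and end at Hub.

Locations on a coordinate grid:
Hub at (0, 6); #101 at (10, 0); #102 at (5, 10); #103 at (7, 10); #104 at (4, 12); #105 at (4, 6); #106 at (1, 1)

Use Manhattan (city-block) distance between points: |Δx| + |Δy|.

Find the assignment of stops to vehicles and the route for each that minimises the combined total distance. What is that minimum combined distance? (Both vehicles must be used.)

52 — the smallest possible combined total.

Check every non-empty split of the stops between the two vehicles; for each half take its own optimal tour:
  {#101} + {#102, #103, #104, #105, #106}: 32 + 36 = 68
  {#102} + {#101, #103, #104, #105, #106}: 18 + 44 = 62
  {#101, #102} + {#103, #104, #105, #106}: 40 + 36 = 76
  {#103} + {#101, #102, #104, #105, #106}: 22 + 44 = 66
  {#101, #103} + {#102, #104, #105, #106}: 40 + 32 = 72
  {#102, #103} + {#101, #104, #105, #106}: 22 + 44 = 66
  … (31 splits in total)
  {#105} + {#101, #102, #103, #104, #106}: 8 + 44 = 52  ← best
Best: vehicle 1 Hub → #105 → Hub = 8; vehicle 2 Hub → #104 → #102 → #103 → #101 → #106 → Hub = 44; combined 52.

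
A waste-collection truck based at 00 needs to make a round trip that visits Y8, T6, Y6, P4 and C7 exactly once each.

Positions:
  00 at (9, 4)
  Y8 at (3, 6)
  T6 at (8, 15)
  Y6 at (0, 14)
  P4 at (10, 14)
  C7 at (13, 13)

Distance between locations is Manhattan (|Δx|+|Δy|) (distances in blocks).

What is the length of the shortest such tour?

Shortest round trip = 48 blocks.

There are 60 distinct closed tours to check (reversals are equivalent).
00 - Y8 - T6 - Y6 - P4 - C7 - 00: 8+14+9+10+4+13 = 58
00 - Y8 - T6 - Y6 - C7 - P4 - 00: 8+14+9+14+4+11 = 60
00 - Y8 - T6 - P4 - Y6 - C7 - 00: 8+14+3+10+14+13 = 62
00 - Y8 - T6 - P4 - C7 - Y6 - 00: 8+14+3+4+14+19 = 62
00 - Y8 - T6 - C7 - Y6 - P4 - 00: 8+14+7+14+10+11 = 64
00 - Y8 - T6 - C7 - P4 - Y6 - 00: 8+14+7+4+10+19 = 62
00 - Y8 - Y6 - T6 - P4 - C7 - 00: 8+11+9+3+4+13 = 48
00 - Y8 - Y6 - T6 - C7 - P4 - 00: 8+11+9+7+4+11 = 50
00 - Y8 - Y6 - P4 - T6 - C7 - 00: 8+11+10+3+7+13 = 52
00 - Y8 - Y6 - P4 - C7 - T6 - 00: 8+11+10+4+7+12 = 52
00 - Y8 - Y6 - C7 - T6 - P4 - 00: 8+11+14+7+3+11 = 54
00 - Y8 - Y6 - C7 - P4 - T6 - 00: 8+11+14+4+3+12 = 52
00 - Y8 - P4 - T6 - Y6 - C7 - 00: 8+15+3+9+14+13 = 62
00 - Y8 - P4 - T6 - C7 - Y6 - 00: 8+15+3+7+14+19 = 66
… (46 more)
The minimum is 48.
One optimal route: 00 → Y8 → Y6 → T6 → P4 → C7 → 00 (or its reverse).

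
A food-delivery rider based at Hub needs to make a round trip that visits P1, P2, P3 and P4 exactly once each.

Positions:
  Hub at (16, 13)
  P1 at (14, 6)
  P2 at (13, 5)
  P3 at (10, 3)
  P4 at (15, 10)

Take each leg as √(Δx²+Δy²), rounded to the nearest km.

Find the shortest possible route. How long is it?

There are 12 distinct closed tours to check (reversals are equivalent).
Hub→P1→P2→P3→P4→Hub: 7+1+4+9+3 = 24
Hub→P1→P2→P4→P3→Hub: 7+1+5+9+12 = 34
Hub→P1→P3→P2→P4→Hub: 7+5+4+5+3 = 24
Hub→P1→P3→P4→P2→Hub: 7+5+9+5+9 = 35
Hub→P1→P4→P2→P3→Hub: 7+4+5+4+12 = 32
Hub→P1→P4→P3→P2→Hub: 7+4+9+4+9 = 33
Hub→P2→P1→P3→P4→Hub: 9+1+5+9+3 = 27
Hub→P2→P1→P4→P3→Hub: 9+1+4+9+12 = 35
Hub→P2→P3→P1→P4→Hub: 9+4+5+4+3 = 25
Hub→P2→P4→P1→P3→Hub: 9+5+4+5+12 = 35
Hub→P3→P1→P2→P4→Hub: 12+5+1+5+3 = 26
Hub→P3→P2→P1→P4→Hub: 12+4+1+4+3 = 24
The minimum is 24.
One optimal route: Hub → P1 → P2 → P3 → P4 → Hub (or its reverse).

24 km — the shortest possible round trip.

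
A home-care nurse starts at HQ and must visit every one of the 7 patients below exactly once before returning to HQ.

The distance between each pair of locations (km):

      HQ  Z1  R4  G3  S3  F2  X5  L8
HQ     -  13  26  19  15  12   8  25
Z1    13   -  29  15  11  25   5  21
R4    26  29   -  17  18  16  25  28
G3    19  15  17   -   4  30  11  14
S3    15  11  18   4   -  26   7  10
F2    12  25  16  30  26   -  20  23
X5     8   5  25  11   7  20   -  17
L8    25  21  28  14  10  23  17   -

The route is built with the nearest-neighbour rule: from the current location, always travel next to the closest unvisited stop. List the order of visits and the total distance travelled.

107 km along HQ → X5 → Z1 → S3 → G3 → L8 → F2 → R4 → HQ.

At HQ the remaining stops are X5 8, F2 12, Z1 13, S3 15, G3 19, L8 25, R4 26; go to X5.
At X5 the remaining stops are Z1 5, S3 7, G3 11, L8 17, F2 20, R4 25; go to Z1.
At Z1 the remaining stops are S3 11, G3 15, L8 21, F2 25, R4 29; go to S3.
At S3 the remaining stops are G3 4, L8 10, R4 18, F2 26; go to G3.
At G3 the remaining stops are L8 14, R4 17, F2 30; go to L8.
At L8 the remaining stops are F2 23, R4 28; go to F2.
At F2 the remaining stops are R4 16; go to R4.
Return R4→HQ: 26.
Total = 8 + 5 + 11 + 4 + 14 + 23 + 16 + 26 = 107.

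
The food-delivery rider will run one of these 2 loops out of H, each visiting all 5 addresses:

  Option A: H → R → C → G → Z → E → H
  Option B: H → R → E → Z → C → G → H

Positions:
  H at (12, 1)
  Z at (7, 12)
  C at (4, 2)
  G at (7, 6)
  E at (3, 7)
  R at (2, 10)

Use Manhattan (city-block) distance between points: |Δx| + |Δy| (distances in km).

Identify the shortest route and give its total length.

Option A: 19 + 10 + 7 + 6 + 9 + 15 = 66
Option B: 19 + 4 + 9 + 13 + 7 + 10 = 62

Shortest is Option B, total 62 km.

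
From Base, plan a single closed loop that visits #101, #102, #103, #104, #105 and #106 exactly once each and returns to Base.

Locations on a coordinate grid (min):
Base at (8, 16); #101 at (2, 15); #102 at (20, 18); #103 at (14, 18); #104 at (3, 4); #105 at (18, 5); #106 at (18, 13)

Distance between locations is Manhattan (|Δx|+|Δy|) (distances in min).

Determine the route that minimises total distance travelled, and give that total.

Base → #101 → #102 → #103 → #104 → #105 → #106 → Base: 7+21+6+25+16+8+13 = 96
Base → #101 → #102 → #103 → #104 → #106 → #105 → Base: 7+21+6+25+24+8+21 = 112
Base → #101 → #102 → #103 → #105 → #104 → #106 → Base: 7+21+6+17+16+24+13 = 104
Base → #101 → #102 → #103 → #105 → #106 → #104 → Base: 7+21+6+17+8+24+17 = 100
Base → #101 → #102 → #103 → #106 → #104 → #105 → Base: 7+21+6+9+24+16+21 = 104
Base → #101 → #102 → #103 → #106 → #105 → #104 → Base: 7+21+6+9+8+16+17 = 84
Base → #101 → #102 → #104 → #103 → #105 → #106 → Base: 7+21+31+25+17+8+13 = 122
Base → #101 → #102 → #104 → #103 → #106 → #105 → Base: 7+21+31+25+9+8+21 = 122
… (352 more)
Base → #101 → #104 → #105 → #106 → #102 → #103 → Base: 7+12+16+8+7+6+8 = 64  ← best
The minimum is 64.
One optimal route: Base → #101 → #104 → #105 → #106 → #102 → #103 → Base (or its reverse).

Minimum total distance: 64 min.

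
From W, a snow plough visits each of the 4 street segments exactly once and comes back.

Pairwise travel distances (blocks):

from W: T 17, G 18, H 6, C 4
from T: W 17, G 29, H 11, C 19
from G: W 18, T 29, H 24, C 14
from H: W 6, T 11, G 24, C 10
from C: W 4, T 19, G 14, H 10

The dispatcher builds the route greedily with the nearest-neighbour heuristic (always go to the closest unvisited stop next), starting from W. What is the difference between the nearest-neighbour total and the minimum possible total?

W: C=4, H=6, T=17, G=18 ⇒ C
C: H=10, G=14, T=19 ⇒ H
H: T=11, G=24 ⇒ T
T: G=29 ⇒ G
NN route W → C → H → T → G → W costs 72.
Optimal: W → H → T → G → C → W costs 64 (by enumerating all 12 distinct tours).
Excess = 72 − 64 = 8.

8 blocks longer than the optimal tour.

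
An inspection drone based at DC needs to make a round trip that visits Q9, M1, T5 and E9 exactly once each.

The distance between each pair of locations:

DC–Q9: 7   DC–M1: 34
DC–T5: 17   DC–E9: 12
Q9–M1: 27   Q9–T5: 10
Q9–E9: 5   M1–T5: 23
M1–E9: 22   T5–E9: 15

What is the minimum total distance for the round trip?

Minimum total distance: 74.

With 4 stops there are 4!/2 = 12 distinct round trips (a route and its reverse cost the same).
DC-Q9-M1-T5-E9-DC: 7+27+23+15+12 = 84
DC-Q9-M1-E9-T5-DC: 7+27+22+15+17 = 88
DC-Q9-T5-M1-E9-DC: 7+10+23+22+12 = 74
DC-Q9-T5-E9-M1-DC: 7+10+15+22+34 = 88
DC-Q9-E9-M1-T5-DC: 7+5+22+23+17 = 74
DC-Q9-E9-T5-M1-DC: 7+5+15+23+34 = 84
DC-M1-Q9-T5-E9-DC: 34+27+10+15+12 = 98
DC-M1-Q9-E9-T5-DC: 34+27+5+15+17 = 98
DC-M1-T5-Q9-E9-DC: 34+23+10+5+12 = 84
DC-M1-E9-Q9-T5-DC: 34+22+5+10+17 = 88
DC-T5-Q9-M1-E9-DC: 17+10+27+22+12 = 88
DC-T5-M1-Q9-E9-DC: 17+23+27+5+12 = 84
The minimum is 74.
One optimal route: DC → Q9 → T5 → M1 → E9 → DC (or its reverse).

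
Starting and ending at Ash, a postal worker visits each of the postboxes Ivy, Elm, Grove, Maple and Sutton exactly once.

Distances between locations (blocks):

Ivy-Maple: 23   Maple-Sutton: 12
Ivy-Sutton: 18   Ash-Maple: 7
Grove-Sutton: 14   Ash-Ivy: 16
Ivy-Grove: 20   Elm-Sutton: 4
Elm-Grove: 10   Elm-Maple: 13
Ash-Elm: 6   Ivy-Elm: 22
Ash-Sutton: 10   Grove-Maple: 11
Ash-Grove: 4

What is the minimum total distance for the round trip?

With 5 stops there are 5!/2 = 60 distinct round trips (a route and its reverse cost the same).
Ash → Ivy → Elm → Grove → Maple → Sutton → Ash: 16+22+10+11+12+10 = 81
Ash → Ivy → Elm → Grove → Sutton → Maple → Ash: 16+22+10+14+12+7 = 81
Ash → Ivy → Elm → Maple → Grove → Sutton → Ash: 16+22+13+11+14+10 = 86
Ash → Ivy → Elm → Maple → Sutton → Grove → Ash: 16+22+13+12+14+4 = 81
Ash → Ivy → Elm → Sutton → Grove → Maple → Ash: 16+22+4+14+11+7 = 74
Ash → Ivy → Elm → Sutton → Maple → Grove → Ash: 16+22+4+12+11+4 = 69
Ash → Ivy → Grove → Elm → Maple → Sutton → Ash: 16+20+10+13+12+10 = 81
Ash → Ivy → Grove → Elm → Sutton → Maple → Ash: 16+20+10+4+12+7 = 69
Ash → Ivy → Grove → Maple → Elm → Sutton → Ash: 16+20+11+13+4+10 = 74
Ash → Ivy → Grove → Maple → Sutton → Elm → Ash: 16+20+11+12+4+6 = 69
Ash → Ivy → Grove → Sutton → Elm → Maple → Ash: 16+20+14+4+13+7 = 74
Ash → Ivy → Grove → Sutton → Maple → Elm → Ash: 16+20+14+12+13+6 = 81
Ash → Ivy → Maple → Elm → Grove → Sutton → Ash: 16+23+13+10+14+10 = 86
Ash → Ivy → Maple → Elm → Sutton → Grove → Ash: 16+23+13+4+14+4 = 74
… (46 more)
Ash → Ivy → Sutton → Elm → Grove → Maple → Ash: 16+18+4+10+11+7 = 66  ← best
The minimum is 66.
One optimal route: Ash → Ivy → Sutton → Elm → Grove → Maple → Ash (or its reverse).

Shortest round trip = 66 blocks.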